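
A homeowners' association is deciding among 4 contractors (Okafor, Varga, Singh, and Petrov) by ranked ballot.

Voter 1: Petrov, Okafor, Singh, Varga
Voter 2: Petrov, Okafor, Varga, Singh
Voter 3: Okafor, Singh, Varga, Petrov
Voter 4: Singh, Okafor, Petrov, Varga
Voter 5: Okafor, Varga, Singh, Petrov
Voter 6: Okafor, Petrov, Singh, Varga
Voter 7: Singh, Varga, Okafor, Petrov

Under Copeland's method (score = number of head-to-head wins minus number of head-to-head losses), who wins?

Pairwise results:
  Okafor vs Varga: Okafor wins 6–1.
  Okafor vs Singh: Okafor wins 5–2.
  Okafor vs Petrov: Okafor wins 5–2.
  Varga vs Singh: Singh wins 5–2.
  Varga vs Petrov: Petrov wins 4–3.
  Singh vs Petrov: Singh wins 4–3.
Copeland scores (wins − losses):
  Okafor: 3 − 0 = 3
  Varga: 0 − 3 = -3
  Singh: 2 − 1 = 1
  Petrov: 1 − 2 = -1
Okafor has the best Copeland score.

Okafor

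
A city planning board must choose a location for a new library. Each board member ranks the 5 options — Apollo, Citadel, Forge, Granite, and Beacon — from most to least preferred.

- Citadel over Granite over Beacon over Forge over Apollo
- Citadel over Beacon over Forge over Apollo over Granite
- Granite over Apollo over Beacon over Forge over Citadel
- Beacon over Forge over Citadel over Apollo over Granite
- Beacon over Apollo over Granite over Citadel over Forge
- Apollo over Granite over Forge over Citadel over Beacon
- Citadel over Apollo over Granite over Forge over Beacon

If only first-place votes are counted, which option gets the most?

Citadel

First-place vote totals:
  Apollo: 1
  Citadel: 3
  Forge: 0
  Granite: 1
  Beacon: 2
Citadel has the most first-place votes.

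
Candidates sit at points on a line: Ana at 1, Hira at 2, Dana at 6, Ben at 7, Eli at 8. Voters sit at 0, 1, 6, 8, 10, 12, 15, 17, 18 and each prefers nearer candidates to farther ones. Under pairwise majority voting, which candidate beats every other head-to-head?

Eli

With single-peaked preferences on a line, the Condorcet winner is the candidate closest to the median voter.
The median voter (position 10) is closest to Eli at 8.
Check: Eli vs Dana — voters closer to Eli: 6 of 9.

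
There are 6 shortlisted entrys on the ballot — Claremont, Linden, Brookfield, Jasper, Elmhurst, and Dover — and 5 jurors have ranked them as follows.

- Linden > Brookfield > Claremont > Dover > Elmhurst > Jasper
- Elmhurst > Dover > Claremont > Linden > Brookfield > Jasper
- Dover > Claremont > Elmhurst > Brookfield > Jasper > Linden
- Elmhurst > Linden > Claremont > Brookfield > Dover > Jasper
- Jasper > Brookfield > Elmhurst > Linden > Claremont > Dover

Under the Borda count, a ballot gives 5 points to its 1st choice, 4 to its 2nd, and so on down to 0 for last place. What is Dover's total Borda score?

Borda scores:
  Claremont: 3 + 3 + 4 + 3 + 1 = 14
  Linden: 5 + 2 + 0 + 4 + 2 = 13
  Brookfield: 4 + 1 + 2 + 2 + 4 = 13
  Jasper: 0 + 0 + 1 + 0 + 5 = 6
  Elmhurst: 1 + 5 + 3 + 5 + 3 = 17
  Dover: 2 + 4 + 5 + 1 + 0 = 12

12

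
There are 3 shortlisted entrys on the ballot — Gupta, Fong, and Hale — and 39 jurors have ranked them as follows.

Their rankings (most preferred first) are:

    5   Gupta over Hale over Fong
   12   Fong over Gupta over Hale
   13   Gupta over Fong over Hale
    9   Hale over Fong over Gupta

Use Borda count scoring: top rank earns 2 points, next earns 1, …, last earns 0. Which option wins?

Gupta

Borda scores:
  Gupta: 5·2 + 12·1 + 13·2 + 9·0 = 48
  Fong: 5·0 + 12·2 + 13·1 + 9·1 = 46
  Hale: 5·1 + 12·0 + 13·0 + 9·2 = 23
Gupta has the highest total.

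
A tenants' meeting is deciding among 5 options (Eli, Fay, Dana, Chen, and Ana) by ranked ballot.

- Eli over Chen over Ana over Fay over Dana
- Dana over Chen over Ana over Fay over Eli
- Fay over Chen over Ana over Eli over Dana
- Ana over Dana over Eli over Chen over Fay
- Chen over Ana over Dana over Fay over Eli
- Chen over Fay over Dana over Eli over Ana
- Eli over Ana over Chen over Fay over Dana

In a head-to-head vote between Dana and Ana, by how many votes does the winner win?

Ballots ranking Dana above Ana: 2.
Ballots ranking Ana above Dana: 5.
Ana wins 5–2, a margin of 3.

3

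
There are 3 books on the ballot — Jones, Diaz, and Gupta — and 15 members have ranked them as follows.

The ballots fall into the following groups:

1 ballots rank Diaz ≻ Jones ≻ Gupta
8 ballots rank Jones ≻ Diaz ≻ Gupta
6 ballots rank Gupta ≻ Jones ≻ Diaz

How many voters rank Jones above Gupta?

Ballots ranking Jones above Gupta: 1+8 = 9.
Ballots ranking Gupta above Jones: 6.
So 9 of 15 voters prefer Jones to Gupta.

9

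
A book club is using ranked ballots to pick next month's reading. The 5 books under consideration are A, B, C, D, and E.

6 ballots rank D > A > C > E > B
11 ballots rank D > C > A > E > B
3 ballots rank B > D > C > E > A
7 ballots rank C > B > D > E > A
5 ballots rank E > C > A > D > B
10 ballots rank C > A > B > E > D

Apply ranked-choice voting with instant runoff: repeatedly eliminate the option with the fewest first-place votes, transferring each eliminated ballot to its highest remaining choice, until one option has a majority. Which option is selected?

C

Round 1: C 17, D 17, E 5, B 3, A 0. A has the fewest and is eliminated.
Round 2: C 17, D 17, E 5, B 3. B has the fewest and is eliminated.
Round 3: D 20, C 17, E 5. E has the fewest and is eliminated.
Round 4: C 22, D 20. C has a majority.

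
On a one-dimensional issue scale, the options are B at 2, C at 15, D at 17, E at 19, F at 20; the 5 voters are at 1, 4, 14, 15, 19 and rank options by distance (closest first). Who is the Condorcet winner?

C

With single-peaked preferences on a line, the Condorcet winner is the candidate closest to the median voter.
The median voter (position 14) is closest to C at 15.
Check: C vs D — voters closer to C: 4 of 5.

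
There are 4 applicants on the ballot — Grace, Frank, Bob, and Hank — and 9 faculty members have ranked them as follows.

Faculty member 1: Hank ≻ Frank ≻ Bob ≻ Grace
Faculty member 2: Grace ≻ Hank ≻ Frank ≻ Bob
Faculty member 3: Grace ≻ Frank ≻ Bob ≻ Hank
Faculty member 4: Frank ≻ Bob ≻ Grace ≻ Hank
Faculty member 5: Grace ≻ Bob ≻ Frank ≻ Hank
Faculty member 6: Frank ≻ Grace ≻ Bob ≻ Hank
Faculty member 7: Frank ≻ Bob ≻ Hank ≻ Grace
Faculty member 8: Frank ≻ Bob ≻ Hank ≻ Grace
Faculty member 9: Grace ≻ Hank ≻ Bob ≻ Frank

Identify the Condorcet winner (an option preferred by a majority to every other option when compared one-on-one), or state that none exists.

Head-to-head results (9 voters total):
Grace vs Frank: Frank wins 5–4.
Grace vs Bob: Grace wins 5–4.
Grace vs Hank: Grace wins 6–3.
Frank vs Bob: Frank wins 7–2.
Frank vs Hank: Frank wins 6–3.
Bob vs Hank: Bob wins 6–3.
Frank beats each rival — Grace (5–4), Bob (7–2), Hank (6–3) — so Frank is the Condorcet winner.

Frank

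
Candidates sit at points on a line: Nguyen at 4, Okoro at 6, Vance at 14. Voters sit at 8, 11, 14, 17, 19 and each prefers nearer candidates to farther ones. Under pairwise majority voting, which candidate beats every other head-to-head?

Vance

With single-peaked preferences on a line, the Condorcet winner is the candidate closest to the median voter.
The median voter (position 14) is closest to Vance at 14.
Check: Vance vs Okoro — voters closer to Vance: 4 of 5.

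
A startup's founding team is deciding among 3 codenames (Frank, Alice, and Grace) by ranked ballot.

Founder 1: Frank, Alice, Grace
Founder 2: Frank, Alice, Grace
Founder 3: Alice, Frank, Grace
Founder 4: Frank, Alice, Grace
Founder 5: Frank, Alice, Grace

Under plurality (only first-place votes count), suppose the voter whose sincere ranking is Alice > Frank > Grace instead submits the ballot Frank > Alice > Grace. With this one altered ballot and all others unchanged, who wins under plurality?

First-place totals with the altered ballot: Frank 5, Alice 0, Grace 0.
The winner is unchanged: still Frank.

Frank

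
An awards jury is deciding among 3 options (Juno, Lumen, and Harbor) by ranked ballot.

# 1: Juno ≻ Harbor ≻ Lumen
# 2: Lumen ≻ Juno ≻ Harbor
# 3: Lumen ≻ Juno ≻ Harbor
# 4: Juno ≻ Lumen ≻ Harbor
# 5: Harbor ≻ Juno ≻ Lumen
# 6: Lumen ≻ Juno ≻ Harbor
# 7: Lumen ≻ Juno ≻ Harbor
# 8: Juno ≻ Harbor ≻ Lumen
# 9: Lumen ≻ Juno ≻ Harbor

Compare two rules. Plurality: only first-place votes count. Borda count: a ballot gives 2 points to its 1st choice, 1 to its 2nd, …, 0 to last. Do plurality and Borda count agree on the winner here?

Plurality first-place counts: Juno 3, Lumen 5, Harbor 1 → Lumen.
Borda totals: Juno 12, Lumen 11, Harbor 4 → Juno.
The two rules disagree: plurality picks Lumen, Borda picks Juno.

No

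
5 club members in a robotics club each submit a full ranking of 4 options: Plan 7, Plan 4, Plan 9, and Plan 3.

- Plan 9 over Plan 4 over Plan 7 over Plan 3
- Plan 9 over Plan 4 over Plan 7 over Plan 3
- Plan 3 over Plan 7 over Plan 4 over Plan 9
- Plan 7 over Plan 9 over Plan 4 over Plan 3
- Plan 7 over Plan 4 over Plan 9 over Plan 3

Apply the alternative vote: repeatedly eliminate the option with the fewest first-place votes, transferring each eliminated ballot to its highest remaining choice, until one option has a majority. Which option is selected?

Plan 7

Round 1: Plan 7 2, Plan 9 2, Plan 3 1, Plan 4 0. Plan 4 has the fewest and is eliminated.
Round 2: Plan 7 2, Plan 9 2, Plan 3 1. Plan 3 has the fewest and is eliminated.
Round 3: Plan 7 3, Plan 9 2. Plan 7 has a majority.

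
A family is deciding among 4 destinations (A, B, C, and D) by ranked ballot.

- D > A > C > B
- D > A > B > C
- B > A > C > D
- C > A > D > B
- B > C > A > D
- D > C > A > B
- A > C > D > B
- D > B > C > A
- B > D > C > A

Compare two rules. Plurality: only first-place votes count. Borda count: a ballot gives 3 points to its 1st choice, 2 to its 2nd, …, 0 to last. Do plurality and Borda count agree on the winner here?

Plurality first-place counts: A 1, B 3, C 1, D 4 → D.
Borda totals: A 13, B 12, C 13, D 16 → D.
The two rules agree on D.

Yes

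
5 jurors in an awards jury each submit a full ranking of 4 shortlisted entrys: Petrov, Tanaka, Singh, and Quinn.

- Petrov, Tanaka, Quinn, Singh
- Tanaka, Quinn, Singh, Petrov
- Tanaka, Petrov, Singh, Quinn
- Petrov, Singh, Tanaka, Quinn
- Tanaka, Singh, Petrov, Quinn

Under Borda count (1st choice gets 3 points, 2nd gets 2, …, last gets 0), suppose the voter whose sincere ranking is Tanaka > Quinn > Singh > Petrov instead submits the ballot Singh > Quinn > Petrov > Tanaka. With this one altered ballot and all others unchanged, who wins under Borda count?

Petrov

Borda totals with the altered ballot: Petrov 10, Tanaka 9, Singh 8, Quinn 3.
The switch changes the winner from Tanaka to Petrov.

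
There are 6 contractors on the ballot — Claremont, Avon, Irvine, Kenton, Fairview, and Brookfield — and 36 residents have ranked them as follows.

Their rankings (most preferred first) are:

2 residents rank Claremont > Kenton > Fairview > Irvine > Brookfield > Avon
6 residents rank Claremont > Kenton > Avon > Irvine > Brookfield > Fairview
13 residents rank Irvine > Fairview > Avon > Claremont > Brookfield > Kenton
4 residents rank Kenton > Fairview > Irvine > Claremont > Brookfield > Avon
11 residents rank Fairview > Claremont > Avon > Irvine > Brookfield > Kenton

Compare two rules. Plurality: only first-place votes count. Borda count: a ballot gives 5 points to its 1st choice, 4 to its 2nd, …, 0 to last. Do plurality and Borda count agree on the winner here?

No

Plurality first-place counts: Claremont 8, Avon 0, Irvine 13, Kenton 4, Fairview 11, Brookfield 0 → Irvine.
Borda totals: Claremont 118, Avon 90, Irvine 115, Kenton 52, Fairview 129, Brookfield 36 → Fairview.
The two rules disagree: plurality picks Irvine, Borda picks Fairview.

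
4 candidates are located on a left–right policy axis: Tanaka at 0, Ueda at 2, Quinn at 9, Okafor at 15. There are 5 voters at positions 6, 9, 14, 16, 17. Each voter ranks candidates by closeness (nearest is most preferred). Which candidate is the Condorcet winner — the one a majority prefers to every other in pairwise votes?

Okafor

With single-peaked preferences on a line, the Condorcet winner is the candidate closest to the median voter.
The median voter (position 14) is closest to Okafor at 15.
Check: Okafor vs Quinn — voters closer to Okafor: 3 of 5.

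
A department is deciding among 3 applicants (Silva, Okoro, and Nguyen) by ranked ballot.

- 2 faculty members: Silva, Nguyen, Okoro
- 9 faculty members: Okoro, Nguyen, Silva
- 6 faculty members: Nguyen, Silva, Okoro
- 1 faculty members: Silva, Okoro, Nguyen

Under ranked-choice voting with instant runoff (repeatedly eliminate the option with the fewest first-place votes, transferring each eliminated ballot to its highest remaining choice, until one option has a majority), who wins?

Round 1: Okoro 9, Nguyen 6, Silva 3. Silva has the fewest and is eliminated.
Round 2: Okoro 10, Nguyen 8. Okoro has a majority.

Okoro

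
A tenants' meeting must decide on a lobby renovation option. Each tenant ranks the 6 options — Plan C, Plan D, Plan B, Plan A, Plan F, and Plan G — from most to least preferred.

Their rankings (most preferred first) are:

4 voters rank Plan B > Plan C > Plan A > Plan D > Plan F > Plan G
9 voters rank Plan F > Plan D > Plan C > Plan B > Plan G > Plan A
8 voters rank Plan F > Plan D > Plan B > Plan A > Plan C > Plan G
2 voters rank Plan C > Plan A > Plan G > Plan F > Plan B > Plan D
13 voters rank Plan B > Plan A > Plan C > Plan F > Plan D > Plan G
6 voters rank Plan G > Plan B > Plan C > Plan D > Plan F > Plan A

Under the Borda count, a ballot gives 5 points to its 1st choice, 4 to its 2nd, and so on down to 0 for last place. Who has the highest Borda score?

Borda scores:
  Plan C: 4·4 + 9·3 + 8·1 + 2·5 + 13·3 + 6·3 = 118
  Plan D: 4·2 + 9·4 + 8·4 + 2·0 + 13·1 + 6·2 = 101
  Plan B: 4·5 + 9·2 + 8·3 + 2·1 + 13·5 + 6·4 = 153
  Plan A: 4·3 + 9·0 + 8·2 + 2·4 + 13·4 + 6·0 = 88
  Plan F: 4·1 + 9·5 + 8·5 + 2·2 + 13·2 + 6·1 = 125
  Plan G: 4·0 + 9·1 + 8·0 + 2·3 + 13·0 + 6·5 = 45
Plan B has the highest total.

Plan B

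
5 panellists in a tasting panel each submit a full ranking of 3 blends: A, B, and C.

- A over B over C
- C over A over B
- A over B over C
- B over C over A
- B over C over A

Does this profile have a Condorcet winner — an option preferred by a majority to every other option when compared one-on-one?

No

Head-to-head results (5 voters total):
A vs B: A wins 3–2.
A vs C: C wins 3–2.
B vs C: B wins 4–1.
No candidate beats all others: A beats B beats C beats A, a majority cycle.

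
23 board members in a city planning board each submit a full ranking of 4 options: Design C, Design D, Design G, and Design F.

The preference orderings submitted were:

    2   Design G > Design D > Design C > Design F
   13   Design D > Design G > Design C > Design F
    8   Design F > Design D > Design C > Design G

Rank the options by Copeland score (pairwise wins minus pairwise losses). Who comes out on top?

Pairwise results:
  Design C vs Design D: Design D wins 23–0.
  Design C vs Design G: Design G wins 15–8.
  Design C vs Design F: Design C wins 15–8.
  Design D vs Design G: Design D wins 21–2.
  Design D vs Design F: Design D wins 15–8.
  Design G vs Design F: Design G wins 15–8.
Copeland scores (wins − losses):
  Design C: 1 − 2 = -1
  Design D: 3 − 0 = 3
  Design G: 2 − 1 = 1
  Design F: 0 − 3 = -3
Design D has the best Copeland score.

Design D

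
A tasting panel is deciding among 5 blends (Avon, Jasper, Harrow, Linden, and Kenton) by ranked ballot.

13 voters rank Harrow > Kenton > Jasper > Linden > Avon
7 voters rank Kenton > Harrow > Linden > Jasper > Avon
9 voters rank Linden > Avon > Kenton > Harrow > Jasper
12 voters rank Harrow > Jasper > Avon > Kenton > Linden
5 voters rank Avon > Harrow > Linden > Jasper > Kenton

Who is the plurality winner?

First-place vote totals:
  Avon: 5
  Jasper: 0
  Harrow: 25
  Linden: 9
  Kenton: 7
Harrow has the most first-place votes.

Harrow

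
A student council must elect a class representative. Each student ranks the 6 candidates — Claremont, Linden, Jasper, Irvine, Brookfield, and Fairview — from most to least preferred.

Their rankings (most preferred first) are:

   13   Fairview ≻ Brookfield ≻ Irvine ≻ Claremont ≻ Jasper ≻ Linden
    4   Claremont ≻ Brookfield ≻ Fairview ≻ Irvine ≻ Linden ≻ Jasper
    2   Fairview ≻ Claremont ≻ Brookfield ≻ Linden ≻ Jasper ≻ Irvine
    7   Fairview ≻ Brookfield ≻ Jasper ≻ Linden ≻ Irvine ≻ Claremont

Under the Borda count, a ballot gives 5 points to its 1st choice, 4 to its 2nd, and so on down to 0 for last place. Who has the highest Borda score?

Borda scores:
  Claremont: 13·2 + 4·5 + 2·4 + 7·0 = 54
  Linden: 13·0 + 4·1 + 2·2 + 7·2 = 22
  Jasper: 13·1 + 4·0 + 2·1 + 7·3 = 36
  Irvine: 13·3 + 4·2 + 2·0 + 7·1 = 54
  Brookfield: 13·4 + 4·4 + 2·3 + 7·4 = 102
  Fairview: 13·5 + 4·3 + 2·5 + 7·5 = 122
Fairview has the highest total.

Fairview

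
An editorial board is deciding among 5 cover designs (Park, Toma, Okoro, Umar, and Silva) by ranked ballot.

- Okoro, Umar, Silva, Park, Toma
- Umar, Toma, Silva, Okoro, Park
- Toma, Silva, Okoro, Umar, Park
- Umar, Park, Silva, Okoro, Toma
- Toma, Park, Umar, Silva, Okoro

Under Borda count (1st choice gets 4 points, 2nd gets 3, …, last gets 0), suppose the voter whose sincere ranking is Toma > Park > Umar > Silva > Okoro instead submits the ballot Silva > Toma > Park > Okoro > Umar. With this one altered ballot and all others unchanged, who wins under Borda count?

Borda totals with the altered ballot: Park 6, Toma 10, Okoro 9, Umar 12, Silva 13.
The switch changes the winner from Umar to Silva.

Silva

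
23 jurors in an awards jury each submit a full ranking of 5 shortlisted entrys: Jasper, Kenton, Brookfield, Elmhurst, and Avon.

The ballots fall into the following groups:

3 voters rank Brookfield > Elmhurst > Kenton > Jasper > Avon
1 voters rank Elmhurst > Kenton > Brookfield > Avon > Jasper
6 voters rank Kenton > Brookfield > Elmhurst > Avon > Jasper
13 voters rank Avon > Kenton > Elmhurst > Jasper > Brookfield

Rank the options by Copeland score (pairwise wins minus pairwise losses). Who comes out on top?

Pairwise results:
  Jasper vs Kenton: Kenton wins 23–0.
  Jasper vs Brookfield: Jasper wins 13–10.
  Jasper vs Elmhurst: Elmhurst wins 23–0.
  Jasper vs Avon: Avon wins 20–3.
  Kenton vs Brookfield: Kenton wins 20–3.
  Kenton vs Elmhurst: Kenton wins 19–4.
  Kenton vs Avon: Avon wins 13–10.
  Brookfield vs Elmhurst: Elmhurst wins 14–9.
  Brookfield vs Avon: Avon wins 13–10.
  Elmhurst vs Avon: Avon wins 13–10.
Copeland scores (wins − losses):
  Jasper: 1 − 3 = -2
  Kenton: 3 − 1 = 2
  Brookfield: 0 − 4 = -4
  Elmhurst: 2 − 2 = 0
  Avon: 4 − 0 = 4
Avon has the best Copeland score.

Avon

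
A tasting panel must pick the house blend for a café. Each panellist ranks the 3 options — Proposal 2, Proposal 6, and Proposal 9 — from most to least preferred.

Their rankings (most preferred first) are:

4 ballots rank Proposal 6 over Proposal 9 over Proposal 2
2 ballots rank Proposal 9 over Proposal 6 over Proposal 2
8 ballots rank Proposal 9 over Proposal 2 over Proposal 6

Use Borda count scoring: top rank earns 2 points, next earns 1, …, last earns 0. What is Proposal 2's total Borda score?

Borda scores:
  Proposal 2: 4·0 + 2·0 + 8·1 = 8
  Proposal 6: 4·2 + 2·1 + 8·0 = 10
  Proposal 9: 4·1 + 2·2 + 8·2 = 24

8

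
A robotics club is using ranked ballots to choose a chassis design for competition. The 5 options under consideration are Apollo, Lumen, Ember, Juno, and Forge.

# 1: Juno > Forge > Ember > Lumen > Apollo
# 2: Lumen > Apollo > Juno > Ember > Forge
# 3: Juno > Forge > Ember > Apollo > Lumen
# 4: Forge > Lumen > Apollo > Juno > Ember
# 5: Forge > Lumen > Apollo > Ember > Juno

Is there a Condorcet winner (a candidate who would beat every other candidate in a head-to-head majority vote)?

No

Head-to-head results (5 voters total):
Apollo vs Lumen: Lumen wins 4–1.
Apollo vs Ember: Apollo wins 3–2.
Apollo vs Juno: Apollo wins 3–2.
Apollo vs Forge: Forge wins 4–1.
Lumen vs Ember: Lumen wins 3–2.
Lumen vs Juno: Lumen wins 3–2.
Lumen vs Forge: Forge wins 4–1.
Ember vs Juno: Juno wins 4–1.
Ember vs Forge: Forge wins 4–1.
Juno vs Forge: Juno wins 3–2.
No candidate beats all others: Apollo beats Juno beats Forge beats Apollo, a majority cycle.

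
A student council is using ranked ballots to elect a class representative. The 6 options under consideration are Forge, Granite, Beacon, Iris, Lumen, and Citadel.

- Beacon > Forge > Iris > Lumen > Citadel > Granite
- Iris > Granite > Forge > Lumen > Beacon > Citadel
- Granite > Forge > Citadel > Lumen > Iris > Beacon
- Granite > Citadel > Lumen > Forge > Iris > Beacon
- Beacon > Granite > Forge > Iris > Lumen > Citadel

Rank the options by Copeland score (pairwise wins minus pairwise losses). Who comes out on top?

Pairwise results:
  Forge vs Granite: Granite wins 4–1.
  Forge vs Beacon: Forge wins 3–2.
  Forge vs Iris: Forge wins 4–1.
  Forge vs Lumen: Forge wins 4–1.
  Forge vs Citadel: Forge wins 4–1.
  Granite vs Beacon: Granite wins 3–2.
  Granite vs Iris: Granite wins 3–2.
  Granite vs Lumen: Granite wins 4–1.
  Granite vs Citadel: Granite wins 4–1.
  Beacon vs Iris: Iris wins 3–2.
  Beacon vs Lumen: Lumen wins 3–2.
  Beacon vs Citadel: Beacon wins 3–2.
  Iris vs Lumen: Iris wins 3–2.
  Iris vs Citadel: Iris wins 3–2.
  Lumen vs Citadel: Lumen wins 3–2.
Copeland scores (wins − losses):
  Forge: 4 − 1 = 3
  Granite: 5 − 0 = 5
  Beacon: 1 − 4 = -3
  Iris: 3 − 2 = 1
  Lumen: 2 − 3 = -1
  Citadel: 0 − 5 = -5
Granite has the best Copeland score.

Granite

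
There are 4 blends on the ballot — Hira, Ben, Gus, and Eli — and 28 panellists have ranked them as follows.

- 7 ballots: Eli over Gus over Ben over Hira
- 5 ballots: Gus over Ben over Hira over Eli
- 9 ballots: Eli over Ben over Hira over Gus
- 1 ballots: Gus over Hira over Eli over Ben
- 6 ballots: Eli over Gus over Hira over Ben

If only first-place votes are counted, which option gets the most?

First-place vote totals:
  Hira: 0
  Ben: 0
  Gus: 6
  Eli: 22
Eli has the most first-place votes.

Eli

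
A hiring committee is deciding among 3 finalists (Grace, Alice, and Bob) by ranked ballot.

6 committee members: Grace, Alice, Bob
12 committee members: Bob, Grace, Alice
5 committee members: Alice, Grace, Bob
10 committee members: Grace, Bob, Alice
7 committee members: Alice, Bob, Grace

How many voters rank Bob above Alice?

22

Ballots ranking Bob above Alice: 12+10 = 22.
Ballots ranking Alice above Bob: 6+5+7 = 18.
So 22 of 40 voters prefer Bob to Alice.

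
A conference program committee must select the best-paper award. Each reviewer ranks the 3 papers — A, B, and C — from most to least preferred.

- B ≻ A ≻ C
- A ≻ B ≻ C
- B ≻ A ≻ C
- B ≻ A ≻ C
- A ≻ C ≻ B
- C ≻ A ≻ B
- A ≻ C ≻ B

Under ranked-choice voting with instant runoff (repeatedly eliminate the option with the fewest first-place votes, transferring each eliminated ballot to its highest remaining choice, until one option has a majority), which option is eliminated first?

C

Round 1: A 3, B 3, C 1. C has the fewest and is eliminated.
Round 2: A 4, B 3. A has a majority.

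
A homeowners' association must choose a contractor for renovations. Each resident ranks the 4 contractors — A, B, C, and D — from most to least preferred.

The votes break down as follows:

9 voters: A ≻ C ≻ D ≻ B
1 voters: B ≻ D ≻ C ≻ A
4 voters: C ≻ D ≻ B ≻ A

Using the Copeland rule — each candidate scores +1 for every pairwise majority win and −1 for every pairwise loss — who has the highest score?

A

Pairwise results:
  A vs B: A wins 9–5.
  A vs C: A wins 9–5.
  A vs D: A wins 9–5.
  B vs C: C wins 13–1.
  B vs D: D wins 13–1.
  C vs D: C wins 13–1.
Copeland scores (wins − losses):
  A: 3 − 0 = 3
  B: 0 − 3 = -3
  C: 2 − 1 = 1
  D: 1 − 2 = -1
A has the best Copeland score.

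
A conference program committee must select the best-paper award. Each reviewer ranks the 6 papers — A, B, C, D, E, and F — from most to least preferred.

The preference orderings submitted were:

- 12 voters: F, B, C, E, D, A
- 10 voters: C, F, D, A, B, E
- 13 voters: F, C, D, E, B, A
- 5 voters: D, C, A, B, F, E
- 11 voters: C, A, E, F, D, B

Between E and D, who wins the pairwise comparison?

D

Ballots ranking E above D: 12+11 = 23.
Ballots ranking D above E: 10+13+5 = 28.
D wins the head-to-head, 28–23.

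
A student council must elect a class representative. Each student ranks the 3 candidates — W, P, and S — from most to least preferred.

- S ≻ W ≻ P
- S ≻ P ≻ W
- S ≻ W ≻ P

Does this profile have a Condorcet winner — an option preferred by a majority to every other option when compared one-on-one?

Yes

Head-to-head results (3 voters total):
W vs P: W wins 2–1.
W vs S: S wins 3–0.
P vs S: S wins 3–0.
S beats each rival — W (3–0), P (3–0) — so S is the Condorcet winner.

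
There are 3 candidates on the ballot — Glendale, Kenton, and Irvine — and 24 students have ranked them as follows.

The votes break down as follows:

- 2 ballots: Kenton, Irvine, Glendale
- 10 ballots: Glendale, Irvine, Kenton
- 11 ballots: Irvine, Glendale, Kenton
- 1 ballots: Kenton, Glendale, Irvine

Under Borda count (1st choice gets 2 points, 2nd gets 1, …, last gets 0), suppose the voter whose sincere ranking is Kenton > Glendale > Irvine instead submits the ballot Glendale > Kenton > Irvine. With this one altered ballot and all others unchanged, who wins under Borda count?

Irvine

Borda totals with the altered ballot: Glendale 33, Kenton 5, Irvine 34.
The winner is unchanged: still Irvine.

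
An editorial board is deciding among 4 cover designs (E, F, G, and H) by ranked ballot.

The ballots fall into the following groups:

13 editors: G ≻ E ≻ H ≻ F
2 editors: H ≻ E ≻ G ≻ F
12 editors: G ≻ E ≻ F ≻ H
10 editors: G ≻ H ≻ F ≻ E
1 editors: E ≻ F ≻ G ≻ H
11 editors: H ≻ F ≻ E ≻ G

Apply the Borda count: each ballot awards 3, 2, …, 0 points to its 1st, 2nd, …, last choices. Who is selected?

Borda scores:
  E: 13·2 + 2·2 + 12·2 + 10·0 + 3 + 11·1 = 68
  F: 13·0 + 2·0 + 12·1 + 10·1 + 2 + 11·2 = 46
  G: 13·3 + 2·1 + 12·3 + 10·3 + 1 + 11·0 = 108
  H: 13·1 + 2·3 + 12·0 + 10·2 + 0 + 11·3 = 72
G has the highest total.

G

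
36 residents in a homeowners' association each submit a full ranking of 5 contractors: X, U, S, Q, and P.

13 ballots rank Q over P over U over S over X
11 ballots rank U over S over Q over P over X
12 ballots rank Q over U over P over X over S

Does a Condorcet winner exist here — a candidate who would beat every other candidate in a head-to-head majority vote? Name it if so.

Head-to-head results (36 voters total):
X vs U: U wins 36–0.
X vs S: S wins 24–12.
X vs Q: Q wins 36–0.
X vs P: P wins 36–0.
U vs S: U wins 36–0.
U vs Q: Q wins 25–11.
U vs P: U wins 23–13.
S vs Q: Q wins 25–11.
S vs P: P wins 25–11.
Q vs P: Q wins 36–0.
Q beats each rival — X (36–0), U (25–11), S (25–11), P (36–0) — so Q is the Condorcet winner.

Q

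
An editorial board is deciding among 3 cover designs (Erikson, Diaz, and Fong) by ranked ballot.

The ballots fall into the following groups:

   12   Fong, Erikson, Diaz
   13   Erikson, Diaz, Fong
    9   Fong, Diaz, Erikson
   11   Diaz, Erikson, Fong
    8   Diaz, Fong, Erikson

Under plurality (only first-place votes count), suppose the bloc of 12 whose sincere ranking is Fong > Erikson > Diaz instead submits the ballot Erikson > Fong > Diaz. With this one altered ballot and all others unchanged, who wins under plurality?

First-place totals with the altered ballot: Erikson 25, Diaz 19, Fong 9.
The switch changes the winner from Fong to Erikson.

Erikson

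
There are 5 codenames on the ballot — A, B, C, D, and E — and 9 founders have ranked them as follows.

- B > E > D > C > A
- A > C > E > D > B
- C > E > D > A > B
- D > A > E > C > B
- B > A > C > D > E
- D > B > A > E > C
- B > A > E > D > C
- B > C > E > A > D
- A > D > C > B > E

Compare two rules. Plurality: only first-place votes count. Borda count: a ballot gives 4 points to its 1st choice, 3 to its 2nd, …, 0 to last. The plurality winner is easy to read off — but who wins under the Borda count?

Plurality first-place counts: A 2, B 4, C 1, D 2, E 0 → B.
Borda totals: A 21, B 20, C 16, D 18, E 15 → A.

A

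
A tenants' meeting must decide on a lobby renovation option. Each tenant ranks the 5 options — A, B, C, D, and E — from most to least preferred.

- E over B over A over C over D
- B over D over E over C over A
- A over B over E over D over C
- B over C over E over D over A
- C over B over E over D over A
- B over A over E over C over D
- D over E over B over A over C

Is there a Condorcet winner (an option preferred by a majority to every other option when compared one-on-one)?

Yes

Head-to-head results (7 voters total):
A vs B: B wins 6–1.
A vs C: A wins 4–3.
A vs D: D wins 4–3.
A vs E: E wins 5–2.
B vs C: B wins 6–1.
B vs D: B wins 6–1.
B vs E: B wins 5–2.
C vs D: C wins 4–3.
C vs E: E wins 5–2.
D vs E: E wins 5–2.
B beats each rival — A (6–1), C (6–1), D (6–1), E (5–2) — so B is the Condorcet winner.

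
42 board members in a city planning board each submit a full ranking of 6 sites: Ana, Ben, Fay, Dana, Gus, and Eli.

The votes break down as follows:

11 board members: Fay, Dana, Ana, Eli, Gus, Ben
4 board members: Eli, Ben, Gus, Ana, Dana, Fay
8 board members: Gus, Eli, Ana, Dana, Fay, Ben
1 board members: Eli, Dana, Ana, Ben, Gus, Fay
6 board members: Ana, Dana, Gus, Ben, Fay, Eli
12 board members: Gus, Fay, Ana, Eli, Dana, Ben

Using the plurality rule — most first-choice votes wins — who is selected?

First-place vote totals:
  Ana: 6
  Ben: 0
  Fay: 11
  Dana: 0
  Gus: 20
  Eli: 5
Gus has the most first-place votes.

Gus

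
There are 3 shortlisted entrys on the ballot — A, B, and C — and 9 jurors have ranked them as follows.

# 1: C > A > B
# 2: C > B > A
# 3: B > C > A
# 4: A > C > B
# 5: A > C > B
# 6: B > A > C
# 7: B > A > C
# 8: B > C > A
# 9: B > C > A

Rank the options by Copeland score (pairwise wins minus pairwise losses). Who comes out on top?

B

Pairwise results:
  A vs B: B wins 6–3.
  A vs C: C wins 5–4.
  B vs C: B wins 5–4.
Copeland scores (wins − losses):
  A: 0 − 2 = -2
  B: 2 − 0 = 2
  C: 1 − 1 = 0
B has the best Copeland score.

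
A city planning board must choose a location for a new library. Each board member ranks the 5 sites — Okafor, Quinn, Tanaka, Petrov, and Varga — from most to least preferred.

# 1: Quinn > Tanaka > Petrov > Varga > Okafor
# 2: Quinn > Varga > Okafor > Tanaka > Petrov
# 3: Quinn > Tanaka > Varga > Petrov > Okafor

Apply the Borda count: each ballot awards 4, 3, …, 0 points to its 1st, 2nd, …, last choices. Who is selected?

Borda scores:
  Okafor: 0 + 2 + 0 = 2
  Quinn: 4 + 4 + 4 = 12
  Tanaka: 3 + 1 + 3 = 7
  Petrov: 2 + 0 + 1 = 3
  Varga: 1 + 3 + 2 = 6
Quinn has the highest total.

Quinn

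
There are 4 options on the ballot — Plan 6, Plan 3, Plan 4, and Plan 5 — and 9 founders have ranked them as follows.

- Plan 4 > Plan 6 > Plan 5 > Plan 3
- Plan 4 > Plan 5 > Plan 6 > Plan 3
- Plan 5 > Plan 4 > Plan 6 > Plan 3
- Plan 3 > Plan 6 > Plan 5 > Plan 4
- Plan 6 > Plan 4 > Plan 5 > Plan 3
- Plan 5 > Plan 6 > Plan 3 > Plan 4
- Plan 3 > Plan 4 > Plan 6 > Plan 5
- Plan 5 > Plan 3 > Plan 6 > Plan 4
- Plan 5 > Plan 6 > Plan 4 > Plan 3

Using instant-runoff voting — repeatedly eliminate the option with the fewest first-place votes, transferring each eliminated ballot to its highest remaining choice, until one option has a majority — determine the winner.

Round 1: Plan 5 4, Plan 3 2, Plan 4 2, Plan 6 1. Plan 6 has the fewest and is eliminated.
Round 2: Plan 5 4, Plan 4 3, Plan 3 2. Plan 3 has the fewest and is eliminated.
Round 3: Plan 5 5, Plan 4 4. Plan 5 has a majority.

Plan 5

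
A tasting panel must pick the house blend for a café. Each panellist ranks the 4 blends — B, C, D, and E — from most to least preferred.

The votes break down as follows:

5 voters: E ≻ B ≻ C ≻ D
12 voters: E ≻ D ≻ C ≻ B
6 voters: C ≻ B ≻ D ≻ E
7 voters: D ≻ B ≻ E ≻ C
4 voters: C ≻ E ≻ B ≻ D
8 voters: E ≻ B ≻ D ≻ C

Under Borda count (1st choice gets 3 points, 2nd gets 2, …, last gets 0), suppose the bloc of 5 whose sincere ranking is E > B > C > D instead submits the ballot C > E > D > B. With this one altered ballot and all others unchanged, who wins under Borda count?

E

Borda totals with the altered ballot: B 46, C 57, D 64, E 85.
The winner is unchanged: still E.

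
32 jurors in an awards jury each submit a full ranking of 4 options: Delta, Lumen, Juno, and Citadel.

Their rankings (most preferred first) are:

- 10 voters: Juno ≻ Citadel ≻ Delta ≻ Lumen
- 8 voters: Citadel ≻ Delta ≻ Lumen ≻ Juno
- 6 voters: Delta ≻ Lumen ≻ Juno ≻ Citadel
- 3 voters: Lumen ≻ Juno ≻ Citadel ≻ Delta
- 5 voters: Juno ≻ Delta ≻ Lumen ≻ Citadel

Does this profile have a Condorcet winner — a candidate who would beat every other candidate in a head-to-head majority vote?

Head-to-head results (32 voters total):
Delta vs Lumen: Delta wins 29–3.
Delta vs Juno: Juno wins 18–14.
Delta vs Citadel: Citadel wins 21–11.
Lumen vs Juno: Lumen wins 17–15.
Lumen vs Citadel: Citadel wins 18–14.
Juno vs Citadel: Juno wins 24–8.
No candidate beats all others: Delta beats Lumen beats Juno beats Delta, a majority cycle.

No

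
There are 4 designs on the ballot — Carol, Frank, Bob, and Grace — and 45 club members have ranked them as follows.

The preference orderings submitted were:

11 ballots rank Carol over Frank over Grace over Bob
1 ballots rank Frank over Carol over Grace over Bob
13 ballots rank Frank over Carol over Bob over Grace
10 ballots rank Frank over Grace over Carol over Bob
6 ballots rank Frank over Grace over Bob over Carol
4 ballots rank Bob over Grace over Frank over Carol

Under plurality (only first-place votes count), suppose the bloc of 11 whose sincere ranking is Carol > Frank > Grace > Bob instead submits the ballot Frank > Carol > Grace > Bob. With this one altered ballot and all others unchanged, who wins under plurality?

First-place totals with the altered ballot: Carol 0, Frank 41, Bob 4, Grace 0.
The winner is unchanged: still Frank.

Frank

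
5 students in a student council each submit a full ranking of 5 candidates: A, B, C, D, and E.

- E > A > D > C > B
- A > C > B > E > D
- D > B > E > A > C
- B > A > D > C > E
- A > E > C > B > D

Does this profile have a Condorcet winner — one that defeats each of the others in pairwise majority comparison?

Head-to-head results (5 voters total):
A vs B: A wins 3–2.
A vs C: A wins 5–0.
A vs D: A wins 4–1.
A vs E: A wins 3–2.
B vs C: C wins 3–2.
B vs D: B wins 3–2.
B vs E: B wins 3–2.
C vs D: D wins 3–2.
C vs E: E wins 3–2.
D vs E: E wins 3–2.
A beats each rival — B (3–2), C (5–0), D (4–1), E (3–2) — so A is the Condorcet winner.

Yes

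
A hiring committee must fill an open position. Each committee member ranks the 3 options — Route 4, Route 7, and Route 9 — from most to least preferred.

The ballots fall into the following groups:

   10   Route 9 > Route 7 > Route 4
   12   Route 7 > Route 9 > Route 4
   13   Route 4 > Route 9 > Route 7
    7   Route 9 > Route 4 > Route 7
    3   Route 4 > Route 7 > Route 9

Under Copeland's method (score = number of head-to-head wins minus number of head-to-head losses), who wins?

Route 9

Pairwise results:
  Route 4 vs Route 7: Route 4 wins 23–22.
  Route 4 vs Route 9: Route 9 wins 29–16.
  Route 7 vs Route 9: Route 9 wins 30–15.
Copeland scores (wins − losses):
  Route 4: 1 − 1 = 0
  Route 7: 0 − 2 = -2
  Route 9: 2 − 0 = 2
Route 9 has the best Copeland score.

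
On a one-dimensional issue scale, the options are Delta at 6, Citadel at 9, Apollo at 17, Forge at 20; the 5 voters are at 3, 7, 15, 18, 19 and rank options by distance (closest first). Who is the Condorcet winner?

Apollo

With single-peaked preferences on a line, the Condorcet winner is the candidate closest to the median voter.
The median voter (position 15) is closest to Apollo at 17.
Check: Apollo vs Citadel — voters closer to Apollo: 3 of 5.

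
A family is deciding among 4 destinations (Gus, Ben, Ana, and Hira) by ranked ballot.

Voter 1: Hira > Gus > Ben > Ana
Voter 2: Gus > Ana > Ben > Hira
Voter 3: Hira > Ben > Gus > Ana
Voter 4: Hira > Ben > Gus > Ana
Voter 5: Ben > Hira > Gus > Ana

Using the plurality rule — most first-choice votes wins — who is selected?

First-place vote totals:
  Gus: 1
  Ben: 1
  Ana: 0
  Hira: 3
Hira has the most first-place votes.

Hira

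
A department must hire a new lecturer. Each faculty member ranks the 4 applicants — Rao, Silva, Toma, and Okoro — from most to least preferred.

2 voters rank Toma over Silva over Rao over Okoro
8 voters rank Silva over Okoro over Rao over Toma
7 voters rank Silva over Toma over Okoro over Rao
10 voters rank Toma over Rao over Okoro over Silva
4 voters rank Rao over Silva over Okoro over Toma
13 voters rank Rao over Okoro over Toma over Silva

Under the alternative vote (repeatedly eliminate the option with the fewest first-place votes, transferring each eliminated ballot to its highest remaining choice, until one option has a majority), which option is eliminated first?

Okoro

Round 1: Rao 17, Silva 15, Toma 12, Okoro 0. Okoro has the fewest and is eliminated.
Round 2: Rao 17, Silva 15, Toma 12. Toma has the fewest and is eliminated.
Round 3: Rao 27, Silva 17. Rao has a majority.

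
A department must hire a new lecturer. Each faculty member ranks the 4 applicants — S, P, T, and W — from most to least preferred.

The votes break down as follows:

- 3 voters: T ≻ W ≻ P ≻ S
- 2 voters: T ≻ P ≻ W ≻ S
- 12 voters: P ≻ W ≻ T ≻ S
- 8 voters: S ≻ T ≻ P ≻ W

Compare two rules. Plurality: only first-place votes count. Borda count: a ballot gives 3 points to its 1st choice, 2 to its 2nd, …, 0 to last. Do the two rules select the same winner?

Yes

Plurality first-place counts: S 8, P 12, T 5, W 0 → P.
Borda totals: S 24, P 51, T 43, W 32 → P.
The two rules agree on P.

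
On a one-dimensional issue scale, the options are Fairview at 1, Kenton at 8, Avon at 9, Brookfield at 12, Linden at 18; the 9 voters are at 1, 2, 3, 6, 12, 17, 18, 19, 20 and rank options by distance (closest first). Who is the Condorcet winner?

Brookfield

With single-peaked preferences on a line, the Condorcet winner is the candidate closest to the median voter.
The median voter (position 12) is closest to Brookfield at 12.
Check: Brookfield vs Avon — voters closer to Brookfield: 5 of 9.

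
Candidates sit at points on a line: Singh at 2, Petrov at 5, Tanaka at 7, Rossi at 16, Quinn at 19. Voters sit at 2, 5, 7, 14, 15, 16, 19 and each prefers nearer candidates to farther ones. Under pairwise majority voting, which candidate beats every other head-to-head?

Rossi

With single-peaked preferences on a line, the Condorcet winner is the candidate closest to the median voter.
The median voter (position 14) is closest to Rossi at 16.
Check: Rossi vs Quinn — voters closer to Rossi: 6 of 7.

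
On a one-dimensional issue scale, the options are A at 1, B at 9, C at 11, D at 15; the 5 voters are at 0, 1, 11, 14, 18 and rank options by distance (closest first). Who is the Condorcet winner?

C

With single-peaked preferences on a line, the Condorcet winner is the candidate closest to the median voter.
The median voter (position 11) is closest to C at 11.
Check: C vs B — voters closer to C: 3 of 5.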